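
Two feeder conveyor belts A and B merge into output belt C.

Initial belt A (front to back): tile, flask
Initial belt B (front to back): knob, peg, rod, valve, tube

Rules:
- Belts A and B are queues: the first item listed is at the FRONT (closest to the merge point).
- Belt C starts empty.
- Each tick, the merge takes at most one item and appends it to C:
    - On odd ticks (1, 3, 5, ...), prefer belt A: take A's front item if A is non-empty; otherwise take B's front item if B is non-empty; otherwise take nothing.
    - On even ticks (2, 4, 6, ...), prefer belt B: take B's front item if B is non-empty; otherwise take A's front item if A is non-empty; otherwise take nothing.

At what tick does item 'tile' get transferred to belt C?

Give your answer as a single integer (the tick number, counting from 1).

Tick 1: prefer A, take tile from A; A=[flask] B=[knob,peg,rod,valve,tube] C=[tile]

Answer: 1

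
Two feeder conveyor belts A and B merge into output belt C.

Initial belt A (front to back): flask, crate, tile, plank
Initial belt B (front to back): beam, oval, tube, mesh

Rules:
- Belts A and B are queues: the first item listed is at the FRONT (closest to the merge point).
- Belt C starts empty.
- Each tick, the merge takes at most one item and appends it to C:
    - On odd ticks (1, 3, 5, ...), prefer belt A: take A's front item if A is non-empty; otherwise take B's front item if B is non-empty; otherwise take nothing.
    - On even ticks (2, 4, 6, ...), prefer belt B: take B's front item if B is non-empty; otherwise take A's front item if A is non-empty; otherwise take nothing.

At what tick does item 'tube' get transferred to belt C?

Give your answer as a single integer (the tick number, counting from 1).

Tick 1: prefer A, take flask from A; A=[crate,tile,plank] B=[beam,oval,tube,mesh] C=[flask]
Tick 2: prefer B, take beam from B; A=[crate,tile,plank] B=[oval,tube,mesh] C=[flask,beam]
Tick 3: prefer A, take crate from A; A=[tile,plank] B=[oval,tube,mesh] C=[flask,beam,crate]
Tick 4: prefer B, take oval from B; A=[tile,plank] B=[tube,mesh] C=[flask,beam,crate,oval]
Tick 5: prefer A, take tile from A; A=[plank] B=[tube,mesh] C=[flask,beam,crate,oval,tile]
Tick 6: prefer B, take tube from B; A=[plank] B=[mesh] C=[flask,beam,crate,oval,tile,tube]

Answer: 6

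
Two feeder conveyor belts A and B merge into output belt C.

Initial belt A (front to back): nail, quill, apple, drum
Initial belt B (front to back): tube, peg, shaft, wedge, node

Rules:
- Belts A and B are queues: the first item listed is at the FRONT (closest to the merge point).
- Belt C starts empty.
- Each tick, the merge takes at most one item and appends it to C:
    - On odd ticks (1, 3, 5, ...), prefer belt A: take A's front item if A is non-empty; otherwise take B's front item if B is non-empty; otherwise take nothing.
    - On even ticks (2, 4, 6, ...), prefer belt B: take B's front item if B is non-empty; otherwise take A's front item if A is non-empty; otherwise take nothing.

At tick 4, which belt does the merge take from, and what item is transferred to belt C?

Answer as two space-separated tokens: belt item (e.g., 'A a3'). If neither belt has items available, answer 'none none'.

Answer: B peg

Derivation:
Tick 1: prefer A, take nail from A; A=[quill,apple,drum] B=[tube,peg,shaft,wedge,node] C=[nail]
Tick 2: prefer B, take tube from B; A=[quill,apple,drum] B=[peg,shaft,wedge,node] C=[nail,tube]
Tick 3: prefer A, take quill from A; A=[apple,drum] B=[peg,shaft,wedge,node] C=[nail,tube,quill]
Tick 4: prefer B, take peg from B; A=[apple,drum] B=[shaft,wedge,node] C=[nail,tube,quill,peg]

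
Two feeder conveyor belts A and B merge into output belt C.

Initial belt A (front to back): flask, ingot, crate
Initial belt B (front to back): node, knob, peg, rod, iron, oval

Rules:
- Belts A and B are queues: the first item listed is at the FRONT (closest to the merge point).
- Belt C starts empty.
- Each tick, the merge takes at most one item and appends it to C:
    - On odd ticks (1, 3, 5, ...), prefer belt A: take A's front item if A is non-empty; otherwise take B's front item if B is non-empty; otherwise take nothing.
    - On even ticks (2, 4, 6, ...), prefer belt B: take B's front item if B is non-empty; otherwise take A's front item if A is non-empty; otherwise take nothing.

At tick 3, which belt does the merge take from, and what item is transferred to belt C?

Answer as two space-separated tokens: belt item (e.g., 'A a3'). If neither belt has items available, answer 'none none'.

Answer: A ingot

Derivation:
Tick 1: prefer A, take flask from A; A=[ingot,crate] B=[node,knob,peg,rod,iron,oval] C=[flask]
Tick 2: prefer B, take node from B; A=[ingot,crate] B=[knob,peg,rod,iron,oval] C=[flask,node]
Tick 3: prefer A, take ingot from A; A=[crate] B=[knob,peg,rod,iron,oval] C=[flask,node,ingot]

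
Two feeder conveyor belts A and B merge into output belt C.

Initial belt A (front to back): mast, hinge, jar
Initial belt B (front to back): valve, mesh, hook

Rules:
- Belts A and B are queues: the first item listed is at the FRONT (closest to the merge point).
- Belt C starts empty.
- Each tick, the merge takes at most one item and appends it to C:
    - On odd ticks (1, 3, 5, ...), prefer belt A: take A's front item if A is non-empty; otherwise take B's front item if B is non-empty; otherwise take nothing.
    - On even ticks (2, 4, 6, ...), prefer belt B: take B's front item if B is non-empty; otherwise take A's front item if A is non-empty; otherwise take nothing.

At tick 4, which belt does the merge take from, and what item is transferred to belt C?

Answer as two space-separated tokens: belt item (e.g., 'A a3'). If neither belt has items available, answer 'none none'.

Tick 1: prefer A, take mast from A; A=[hinge,jar] B=[valve,mesh,hook] C=[mast]
Tick 2: prefer B, take valve from B; A=[hinge,jar] B=[mesh,hook] C=[mast,valve]
Tick 3: prefer A, take hinge from A; A=[jar] B=[mesh,hook] C=[mast,valve,hinge]
Tick 4: prefer B, take mesh from B; A=[jar] B=[hook] C=[mast,valve,hinge,mesh]

Answer: B mesh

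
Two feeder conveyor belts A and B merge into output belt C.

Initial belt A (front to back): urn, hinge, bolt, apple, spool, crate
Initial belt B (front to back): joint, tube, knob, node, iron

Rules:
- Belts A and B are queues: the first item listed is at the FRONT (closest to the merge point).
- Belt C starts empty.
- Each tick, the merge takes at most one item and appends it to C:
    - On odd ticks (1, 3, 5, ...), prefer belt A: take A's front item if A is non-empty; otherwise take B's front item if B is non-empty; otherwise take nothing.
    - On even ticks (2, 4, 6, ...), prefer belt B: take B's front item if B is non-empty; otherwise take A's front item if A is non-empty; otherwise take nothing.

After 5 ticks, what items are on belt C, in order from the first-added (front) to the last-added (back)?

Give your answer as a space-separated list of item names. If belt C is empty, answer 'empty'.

Tick 1: prefer A, take urn from A; A=[hinge,bolt,apple,spool,crate] B=[joint,tube,knob,node,iron] C=[urn]
Tick 2: prefer B, take joint from B; A=[hinge,bolt,apple,spool,crate] B=[tube,knob,node,iron] C=[urn,joint]
Tick 3: prefer A, take hinge from A; A=[bolt,apple,spool,crate] B=[tube,knob,node,iron] C=[urn,joint,hinge]
Tick 4: prefer B, take tube from B; A=[bolt,apple,spool,crate] B=[knob,node,iron] C=[urn,joint,hinge,tube]
Tick 5: prefer A, take bolt from A; A=[apple,spool,crate] B=[knob,node,iron] C=[urn,joint,hinge,tube,bolt]

Answer: urn joint hinge tube bolt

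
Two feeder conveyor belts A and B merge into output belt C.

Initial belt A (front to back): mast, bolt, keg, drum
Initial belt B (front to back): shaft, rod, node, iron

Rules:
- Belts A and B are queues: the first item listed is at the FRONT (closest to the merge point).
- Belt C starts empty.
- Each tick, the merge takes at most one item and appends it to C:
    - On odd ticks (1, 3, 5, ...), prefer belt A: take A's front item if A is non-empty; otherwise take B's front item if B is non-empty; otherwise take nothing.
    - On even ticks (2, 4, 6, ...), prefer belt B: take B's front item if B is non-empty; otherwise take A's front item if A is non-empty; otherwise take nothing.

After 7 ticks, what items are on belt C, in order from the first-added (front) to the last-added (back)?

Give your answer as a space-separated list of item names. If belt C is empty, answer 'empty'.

Answer: mast shaft bolt rod keg node drum

Derivation:
Tick 1: prefer A, take mast from A; A=[bolt,keg,drum] B=[shaft,rod,node,iron] C=[mast]
Tick 2: prefer B, take shaft from B; A=[bolt,keg,drum] B=[rod,node,iron] C=[mast,shaft]
Tick 3: prefer A, take bolt from A; A=[keg,drum] B=[rod,node,iron] C=[mast,shaft,bolt]
Tick 4: prefer B, take rod from B; A=[keg,drum] B=[node,iron] C=[mast,shaft,bolt,rod]
Tick 5: prefer A, take keg from A; A=[drum] B=[node,iron] C=[mast,shaft,bolt,rod,keg]
Tick 6: prefer B, take node from B; A=[drum] B=[iron] C=[mast,shaft,bolt,rod,keg,node]
Tick 7: prefer A, take drum from A; A=[-] B=[iron] C=[mast,shaft,bolt,rod,keg,node,drum]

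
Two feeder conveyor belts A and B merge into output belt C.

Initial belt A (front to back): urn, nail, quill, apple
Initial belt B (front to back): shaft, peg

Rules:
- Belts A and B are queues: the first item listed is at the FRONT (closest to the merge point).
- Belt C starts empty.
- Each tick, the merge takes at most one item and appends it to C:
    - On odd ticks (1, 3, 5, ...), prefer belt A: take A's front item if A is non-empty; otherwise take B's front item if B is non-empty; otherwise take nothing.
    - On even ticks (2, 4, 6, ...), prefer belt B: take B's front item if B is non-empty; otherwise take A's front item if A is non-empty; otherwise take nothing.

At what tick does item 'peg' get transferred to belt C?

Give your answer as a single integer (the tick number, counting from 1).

Tick 1: prefer A, take urn from A; A=[nail,quill,apple] B=[shaft,peg] C=[urn]
Tick 2: prefer B, take shaft from B; A=[nail,quill,apple] B=[peg] C=[urn,shaft]
Tick 3: prefer A, take nail from A; A=[quill,apple] B=[peg] C=[urn,shaft,nail]
Tick 4: prefer B, take peg from B; A=[quill,apple] B=[-] C=[urn,shaft,nail,peg]

Answer: 4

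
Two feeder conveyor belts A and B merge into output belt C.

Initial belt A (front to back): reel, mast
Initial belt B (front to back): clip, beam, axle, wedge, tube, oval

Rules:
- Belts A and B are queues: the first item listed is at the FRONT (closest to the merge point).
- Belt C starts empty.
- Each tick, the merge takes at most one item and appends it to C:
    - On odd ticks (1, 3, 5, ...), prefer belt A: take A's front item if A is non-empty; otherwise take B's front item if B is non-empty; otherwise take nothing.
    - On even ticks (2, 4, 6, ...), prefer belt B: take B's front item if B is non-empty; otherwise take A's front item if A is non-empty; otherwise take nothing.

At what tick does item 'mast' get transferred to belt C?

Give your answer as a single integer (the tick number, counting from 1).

Tick 1: prefer A, take reel from A; A=[mast] B=[clip,beam,axle,wedge,tube,oval] C=[reel]
Tick 2: prefer B, take clip from B; A=[mast] B=[beam,axle,wedge,tube,oval] C=[reel,clip]
Tick 3: prefer A, take mast from A; A=[-] B=[beam,axle,wedge,tube,oval] C=[reel,clip,mast]

Answer: 3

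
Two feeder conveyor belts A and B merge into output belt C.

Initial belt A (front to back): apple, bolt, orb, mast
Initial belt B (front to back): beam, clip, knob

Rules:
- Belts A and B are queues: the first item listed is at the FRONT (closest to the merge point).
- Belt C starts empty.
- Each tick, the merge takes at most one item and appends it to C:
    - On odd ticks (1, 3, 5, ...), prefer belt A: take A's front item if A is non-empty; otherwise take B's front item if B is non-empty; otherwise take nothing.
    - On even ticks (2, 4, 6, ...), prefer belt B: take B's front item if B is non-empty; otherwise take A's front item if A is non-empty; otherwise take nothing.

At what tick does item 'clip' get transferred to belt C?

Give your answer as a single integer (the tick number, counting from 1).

Answer: 4

Derivation:
Tick 1: prefer A, take apple from A; A=[bolt,orb,mast] B=[beam,clip,knob] C=[apple]
Tick 2: prefer B, take beam from B; A=[bolt,orb,mast] B=[clip,knob] C=[apple,beam]
Tick 3: prefer A, take bolt from A; A=[orb,mast] B=[clip,knob] C=[apple,beam,bolt]
Tick 4: prefer B, take clip from B; A=[orb,mast] B=[knob] C=[apple,beam,bolt,clip]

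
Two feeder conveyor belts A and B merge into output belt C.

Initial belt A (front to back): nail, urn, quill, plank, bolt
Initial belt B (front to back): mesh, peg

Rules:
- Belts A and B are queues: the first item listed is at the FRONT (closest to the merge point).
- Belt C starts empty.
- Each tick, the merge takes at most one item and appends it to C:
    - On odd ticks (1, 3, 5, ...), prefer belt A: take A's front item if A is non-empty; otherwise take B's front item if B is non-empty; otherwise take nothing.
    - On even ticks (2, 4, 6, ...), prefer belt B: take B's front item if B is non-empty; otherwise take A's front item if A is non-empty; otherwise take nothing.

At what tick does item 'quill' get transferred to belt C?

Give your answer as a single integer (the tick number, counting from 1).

Tick 1: prefer A, take nail from A; A=[urn,quill,plank,bolt] B=[mesh,peg] C=[nail]
Tick 2: prefer B, take mesh from B; A=[urn,quill,plank,bolt] B=[peg] C=[nail,mesh]
Tick 3: prefer A, take urn from A; A=[quill,plank,bolt] B=[peg] C=[nail,mesh,urn]
Tick 4: prefer B, take peg from B; A=[quill,plank,bolt] B=[-] C=[nail,mesh,urn,peg]
Tick 5: prefer A, take quill from A; A=[plank,bolt] B=[-] C=[nail,mesh,urn,peg,quill]

Answer: 5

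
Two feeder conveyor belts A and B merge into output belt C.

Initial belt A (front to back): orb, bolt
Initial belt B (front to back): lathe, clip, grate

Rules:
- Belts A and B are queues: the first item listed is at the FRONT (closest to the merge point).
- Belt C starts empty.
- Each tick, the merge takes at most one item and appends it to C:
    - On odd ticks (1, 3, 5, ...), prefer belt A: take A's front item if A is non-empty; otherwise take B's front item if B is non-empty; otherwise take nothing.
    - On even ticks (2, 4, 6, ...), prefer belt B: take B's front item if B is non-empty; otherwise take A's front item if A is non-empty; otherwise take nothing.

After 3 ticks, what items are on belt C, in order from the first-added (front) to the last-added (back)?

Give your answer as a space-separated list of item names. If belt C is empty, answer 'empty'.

Tick 1: prefer A, take orb from A; A=[bolt] B=[lathe,clip,grate] C=[orb]
Tick 2: prefer B, take lathe from B; A=[bolt] B=[clip,grate] C=[orb,lathe]
Tick 3: prefer A, take bolt from A; A=[-] B=[clip,grate] C=[orb,lathe,bolt]

Answer: orb lathe bolt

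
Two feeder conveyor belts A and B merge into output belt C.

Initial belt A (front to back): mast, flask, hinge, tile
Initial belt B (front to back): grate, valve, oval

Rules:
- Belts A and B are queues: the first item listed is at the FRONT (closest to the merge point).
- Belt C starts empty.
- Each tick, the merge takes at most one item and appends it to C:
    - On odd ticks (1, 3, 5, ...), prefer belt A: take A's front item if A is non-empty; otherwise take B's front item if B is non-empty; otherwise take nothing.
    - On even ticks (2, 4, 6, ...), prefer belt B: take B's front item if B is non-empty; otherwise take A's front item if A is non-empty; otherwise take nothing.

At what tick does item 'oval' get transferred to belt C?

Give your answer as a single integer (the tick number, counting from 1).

Tick 1: prefer A, take mast from A; A=[flask,hinge,tile] B=[grate,valve,oval] C=[mast]
Tick 2: prefer B, take grate from B; A=[flask,hinge,tile] B=[valve,oval] C=[mast,grate]
Tick 3: prefer A, take flask from A; A=[hinge,tile] B=[valve,oval] C=[mast,grate,flask]
Tick 4: prefer B, take valve from B; A=[hinge,tile] B=[oval] C=[mast,grate,flask,valve]
Tick 5: prefer A, take hinge from A; A=[tile] B=[oval] C=[mast,grate,flask,valve,hinge]
Tick 6: prefer B, take oval from B; A=[tile] B=[-] C=[mast,grate,flask,valve,hinge,oval]

Answer: 6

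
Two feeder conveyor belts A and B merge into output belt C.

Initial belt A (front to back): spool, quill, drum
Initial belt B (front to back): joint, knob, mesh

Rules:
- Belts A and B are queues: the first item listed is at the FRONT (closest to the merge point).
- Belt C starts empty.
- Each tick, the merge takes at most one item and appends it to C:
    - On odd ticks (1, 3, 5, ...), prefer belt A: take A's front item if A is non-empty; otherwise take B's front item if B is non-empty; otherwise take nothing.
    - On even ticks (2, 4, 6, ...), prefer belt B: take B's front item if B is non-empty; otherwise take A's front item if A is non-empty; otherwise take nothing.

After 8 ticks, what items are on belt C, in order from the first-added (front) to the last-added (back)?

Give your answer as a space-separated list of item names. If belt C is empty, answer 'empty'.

Answer: spool joint quill knob drum mesh

Derivation:
Tick 1: prefer A, take spool from A; A=[quill,drum] B=[joint,knob,mesh] C=[spool]
Tick 2: prefer B, take joint from B; A=[quill,drum] B=[knob,mesh] C=[spool,joint]
Tick 3: prefer A, take quill from A; A=[drum] B=[knob,mesh] C=[spool,joint,quill]
Tick 4: prefer B, take knob from B; A=[drum] B=[mesh] C=[spool,joint,quill,knob]
Tick 5: prefer A, take drum from A; A=[-] B=[mesh] C=[spool,joint,quill,knob,drum]
Tick 6: prefer B, take mesh from B; A=[-] B=[-] C=[spool,joint,quill,knob,drum,mesh]
Tick 7: prefer A, both empty, nothing taken; A=[-] B=[-] C=[spool,joint,quill,knob,drum,mesh]
Tick 8: prefer B, both empty, nothing taken; A=[-] B=[-] C=[spool,joint,quill,knob,drum,mesh]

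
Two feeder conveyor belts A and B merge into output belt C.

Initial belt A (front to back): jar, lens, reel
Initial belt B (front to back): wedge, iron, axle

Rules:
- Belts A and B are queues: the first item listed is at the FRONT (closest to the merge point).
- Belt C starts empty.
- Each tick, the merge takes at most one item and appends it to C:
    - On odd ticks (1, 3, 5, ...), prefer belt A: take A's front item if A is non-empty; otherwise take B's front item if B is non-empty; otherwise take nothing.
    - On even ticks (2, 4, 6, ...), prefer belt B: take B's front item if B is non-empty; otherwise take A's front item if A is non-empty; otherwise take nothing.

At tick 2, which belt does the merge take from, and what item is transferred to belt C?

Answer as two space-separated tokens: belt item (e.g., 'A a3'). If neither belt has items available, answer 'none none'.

Tick 1: prefer A, take jar from A; A=[lens,reel] B=[wedge,iron,axle] C=[jar]
Tick 2: prefer B, take wedge from B; A=[lens,reel] B=[iron,axle] C=[jar,wedge]

Answer: B wedge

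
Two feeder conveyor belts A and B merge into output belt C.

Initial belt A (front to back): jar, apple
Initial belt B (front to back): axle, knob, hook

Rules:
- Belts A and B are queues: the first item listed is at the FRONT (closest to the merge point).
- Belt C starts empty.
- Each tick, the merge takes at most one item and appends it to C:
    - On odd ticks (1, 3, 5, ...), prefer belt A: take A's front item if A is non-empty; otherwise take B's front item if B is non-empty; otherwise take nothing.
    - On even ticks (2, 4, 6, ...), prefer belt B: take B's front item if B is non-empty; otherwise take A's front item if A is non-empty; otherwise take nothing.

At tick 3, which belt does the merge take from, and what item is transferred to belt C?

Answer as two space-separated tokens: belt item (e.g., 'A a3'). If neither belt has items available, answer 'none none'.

Tick 1: prefer A, take jar from A; A=[apple] B=[axle,knob,hook] C=[jar]
Tick 2: prefer B, take axle from B; A=[apple] B=[knob,hook] C=[jar,axle]
Tick 3: prefer A, take apple from A; A=[-] B=[knob,hook] C=[jar,axle,apple]

Answer: A apple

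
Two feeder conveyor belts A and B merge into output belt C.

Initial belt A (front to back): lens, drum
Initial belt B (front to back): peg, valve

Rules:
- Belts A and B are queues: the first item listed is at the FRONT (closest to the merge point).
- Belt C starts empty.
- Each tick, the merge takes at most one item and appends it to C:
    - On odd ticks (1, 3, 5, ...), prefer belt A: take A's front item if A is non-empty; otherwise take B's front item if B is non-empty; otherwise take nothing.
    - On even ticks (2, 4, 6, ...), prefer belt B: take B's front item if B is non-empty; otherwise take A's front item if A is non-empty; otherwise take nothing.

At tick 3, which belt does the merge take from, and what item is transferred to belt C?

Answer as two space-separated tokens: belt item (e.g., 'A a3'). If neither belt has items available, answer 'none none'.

Tick 1: prefer A, take lens from A; A=[drum] B=[peg,valve] C=[lens]
Tick 2: prefer B, take peg from B; A=[drum] B=[valve] C=[lens,peg]
Tick 3: prefer A, take drum from A; A=[-] B=[valve] C=[lens,peg,drum]

Answer: A drum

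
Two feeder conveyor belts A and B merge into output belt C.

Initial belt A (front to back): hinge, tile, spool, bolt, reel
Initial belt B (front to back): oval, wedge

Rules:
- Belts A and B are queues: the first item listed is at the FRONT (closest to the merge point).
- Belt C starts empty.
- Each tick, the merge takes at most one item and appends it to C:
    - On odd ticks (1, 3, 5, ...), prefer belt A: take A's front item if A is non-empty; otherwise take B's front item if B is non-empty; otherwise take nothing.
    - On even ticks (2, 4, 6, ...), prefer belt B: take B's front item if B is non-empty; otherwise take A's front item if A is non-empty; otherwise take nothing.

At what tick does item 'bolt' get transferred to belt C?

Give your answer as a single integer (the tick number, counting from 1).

Answer: 6

Derivation:
Tick 1: prefer A, take hinge from A; A=[tile,spool,bolt,reel] B=[oval,wedge] C=[hinge]
Tick 2: prefer B, take oval from B; A=[tile,spool,bolt,reel] B=[wedge] C=[hinge,oval]
Tick 3: prefer A, take tile from A; A=[spool,bolt,reel] B=[wedge] C=[hinge,oval,tile]
Tick 4: prefer B, take wedge from B; A=[spool,bolt,reel] B=[-] C=[hinge,oval,tile,wedge]
Tick 5: prefer A, take spool from A; A=[bolt,reel] B=[-] C=[hinge,oval,tile,wedge,spool]
Tick 6: prefer B, take bolt from A; A=[reel] B=[-] C=[hinge,oval,tile,wedge,spool,bolt]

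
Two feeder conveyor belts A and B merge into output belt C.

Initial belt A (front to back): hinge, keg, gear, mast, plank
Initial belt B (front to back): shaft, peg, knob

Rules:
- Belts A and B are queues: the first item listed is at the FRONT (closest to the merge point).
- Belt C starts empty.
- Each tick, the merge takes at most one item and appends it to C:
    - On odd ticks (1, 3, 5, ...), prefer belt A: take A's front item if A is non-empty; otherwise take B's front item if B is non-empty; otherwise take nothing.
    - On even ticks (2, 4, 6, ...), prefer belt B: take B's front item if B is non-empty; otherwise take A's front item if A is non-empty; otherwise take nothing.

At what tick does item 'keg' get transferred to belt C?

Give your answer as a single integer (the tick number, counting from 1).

Tick 1: prefer A, take hinge from A; A=[keg,gear,mast,plank] B=[shaft,peg,knob] C=[hinge]
Tick 2: prefer B, take shaft from B; A=[keg,gear,mast,plank] B=[peg,knob] C=[hinge,shaft]
Tick 3: prefer A, take keg from A; A=[gear,mast,plank] B=[peg,knob] C=[hinge,shaft,keg]

Answer: 3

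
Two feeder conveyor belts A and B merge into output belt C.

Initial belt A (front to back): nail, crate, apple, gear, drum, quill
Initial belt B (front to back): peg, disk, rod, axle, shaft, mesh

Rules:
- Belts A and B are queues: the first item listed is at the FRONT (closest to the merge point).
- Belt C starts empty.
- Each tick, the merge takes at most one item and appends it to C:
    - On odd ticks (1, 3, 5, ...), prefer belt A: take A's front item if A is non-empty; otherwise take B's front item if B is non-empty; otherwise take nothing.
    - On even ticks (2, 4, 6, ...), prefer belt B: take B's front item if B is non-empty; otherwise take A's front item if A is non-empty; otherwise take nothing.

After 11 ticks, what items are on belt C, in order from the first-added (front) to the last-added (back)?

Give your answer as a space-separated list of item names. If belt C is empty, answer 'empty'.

Answer: nail peg crate disk apple rod gear axle drum shaft quill

Derivation:
Tick 1: prefer A, take nail from A; A=[crate,apple,gear,drum,quill] B=[peg,disk,rod,axle,shaft,mesh] C=[nail]
Tick 2: prefer B, take peg from B; A=[crate,apple,gear,drum,quill] B=[disk,rod,axle,shaft,mesh] C=[nail,peg]
Tick 3: prefer A, take crate from A; A=[apple,gear,drum,quill] B=[disk,rod,axle,shaft,mesh] C=[nail,peg,crate]
Tick 4: prefer B, take disk from B; A=[apple,gear,drum,quill] B=[rod,axle,shaft,mesh] C=[nail,peg,crate,disk]
Tick 5: prefer A, take apple from A; A=[gear,drum,quill] B=[rod,axle,shaft,mesh] C=[nail,peg,crate,disk,apple]
Tick 6: prefer B, take rod from B; A=[gear,drum,quill] B=[axle,shaft,mesh] C=[nail,peg,crate,disk,apple,rod]
Tick 7: prefer A, take gear from A; A=[drum,quill] B=[axle,shaft,mesh] C=[nail,peg,crate,disk,apple,rod,gear]
Tick 8: prefer B, take axle from B; A=[drum,quill] B=[shaft,mesh] C=[nail,peg,crate,disk,apple,rod,gear,axle]
Tick 9: prefer A, take drum from A; A=[quill] B=[shaft,mesh] C=[nail,peg,crate,disk,apple,rod,gear,axle,drum]
Tick 10: prefer B, take shaft from B; A=[quill] B=[mesh] C=[nail,peg,crate,disk,apple,rod,gear,axle,drum,shaft]
Tick 11: prefer A, take quill from A; A=[-] B=[mesh] C=[nail,peg,crate,disk,apple,rod,gear,axle,drum,shaft,quill]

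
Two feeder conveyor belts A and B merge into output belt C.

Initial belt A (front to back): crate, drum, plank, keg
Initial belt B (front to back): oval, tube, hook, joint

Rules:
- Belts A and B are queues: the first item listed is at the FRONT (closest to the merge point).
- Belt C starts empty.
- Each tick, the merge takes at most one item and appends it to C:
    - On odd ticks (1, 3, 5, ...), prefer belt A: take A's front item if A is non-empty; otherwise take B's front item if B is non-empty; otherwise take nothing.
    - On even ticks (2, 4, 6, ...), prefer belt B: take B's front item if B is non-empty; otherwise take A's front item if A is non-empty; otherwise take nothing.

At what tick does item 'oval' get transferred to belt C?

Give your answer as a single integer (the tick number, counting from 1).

Tick 1: prefer A, take crate from A; A=[drum,plank,keg] B=[oval,tube,hook,joint] C=[crate]
Tick 2: prefer B, take oval from B; A=[drum,plank,keg] B=[tube,hook,joint] C=[crate,oval]

Answer: 2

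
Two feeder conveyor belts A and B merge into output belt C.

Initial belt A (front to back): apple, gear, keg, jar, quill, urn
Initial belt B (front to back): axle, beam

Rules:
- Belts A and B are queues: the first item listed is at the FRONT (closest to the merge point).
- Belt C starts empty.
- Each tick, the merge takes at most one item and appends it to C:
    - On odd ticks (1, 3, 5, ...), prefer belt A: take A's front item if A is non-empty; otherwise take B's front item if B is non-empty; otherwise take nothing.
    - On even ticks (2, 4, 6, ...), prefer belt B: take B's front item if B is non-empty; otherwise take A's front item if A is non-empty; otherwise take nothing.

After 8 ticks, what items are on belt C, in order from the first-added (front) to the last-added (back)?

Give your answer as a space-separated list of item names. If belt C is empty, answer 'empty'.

Answer: apple axle gear beam keg jar quill urn

Derivation:
Tick 1: prefer A, take apple from A; A=[gear,keg,jar,quill,urn] B=[axle,beam] C=[apple]
Tick 2: prefer B, take axle from B; A=[gear,keg,jar,quill,urn] B=[beam] C=[apple,axle]
Tick 3: prefer A, take gear from A; A=[keg,jar,quill,urn] B=[beam] C=[apple,axle,gear]
Tick 4: prefer B, take beam from B; A=[keg,jar,quill,urn] B=[-] C=[apple,axle,gear,beam]
Tick 5: prefer A, take keg from A; A=[jar,quill,urn] B=[-] C=[apple,axle,gear,beam,keg]
Tick 6: prefer B, take jar from A; A=[quill,urn] B=[-] C=[apple,axle,gear,beam,keg,jar]
Tick 7: prefer A, take quill from A; A=[urn] B=[-] C=[apple,axle,gear,beam,keg,jar,quill]
Tick 8: prefer B, take urn from A; A=[-] B=[-] C=[apple,axle,gear,beam,keg,jar,quill,urn]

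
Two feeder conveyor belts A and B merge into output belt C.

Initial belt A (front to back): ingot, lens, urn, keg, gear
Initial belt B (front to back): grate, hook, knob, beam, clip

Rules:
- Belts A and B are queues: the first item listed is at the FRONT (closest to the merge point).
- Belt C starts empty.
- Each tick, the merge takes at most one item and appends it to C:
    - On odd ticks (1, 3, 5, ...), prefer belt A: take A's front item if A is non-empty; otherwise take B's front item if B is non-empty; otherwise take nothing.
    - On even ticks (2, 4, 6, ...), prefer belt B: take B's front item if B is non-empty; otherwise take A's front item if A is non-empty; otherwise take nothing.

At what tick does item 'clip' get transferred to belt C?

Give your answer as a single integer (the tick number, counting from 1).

Tick 1: prefer A, take ingot from A; A=[lens,urn,keg,gear] B=[grate,hook,knob,beam,clip] C=[ingot]
Tick 2: prefer B, take grate from B; A=[lens,urn,keg,gear] B=[hook,knob,beam,clip] C=[ingot,grate]
Tick 3: prefer A, take lens from A; A=[urn,keg,gear] B=[hook,knob,beam,clip] C=[ingot,grate,lens]
Tick 4: prefer B, take hook from B; A=[urn,keg,gear] B=[knob,beam,clip] C=[ingot,grate,lens,hook]
Tick 5: prefer A, take urn from A; A=[keg,gear] B=[knob,beam,clip] C=[ingot,grate,lens,hook,urn]
Tick 6: prefer B, take knob from B; A=[keg,gear] B=[beam,clip] C=[ingot,grate,lens,hook,urn,knob]
Tick 7: prefer A, take keg from A; A=[gear] B=[beam,clip] C=[ingot,grate,lens,hook,urn,knob,keg]
Tick 8: prefer B, take beam from B; A=[gear] B=[clip] C=[ingot,grate,lens,hook,urn,knob,keg,beam]
Tick 9: prefer A, take gear from A; A=[-] B=[clip] C=[ingot,grate,lens,hook,urn,knob,keg,beam,gear]
Tick 10: prefer B, take clip from B; A=[-] B=[-] C=[ingot,grate,lens,hook,urn,knob,keg,beam,gear,clip]

Answer: 10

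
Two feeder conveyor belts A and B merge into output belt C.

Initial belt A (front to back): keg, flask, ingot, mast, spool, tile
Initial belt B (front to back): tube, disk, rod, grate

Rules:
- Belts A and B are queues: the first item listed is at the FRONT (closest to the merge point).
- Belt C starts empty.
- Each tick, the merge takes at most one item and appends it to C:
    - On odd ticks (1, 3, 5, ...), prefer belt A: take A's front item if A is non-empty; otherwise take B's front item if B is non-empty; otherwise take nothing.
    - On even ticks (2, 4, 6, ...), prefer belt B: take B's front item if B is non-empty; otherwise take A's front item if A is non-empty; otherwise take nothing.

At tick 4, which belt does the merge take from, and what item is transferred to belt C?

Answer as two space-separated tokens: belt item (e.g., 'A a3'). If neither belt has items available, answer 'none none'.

Tick 1: prefer A, take keg from A; A=[flask,ingot,mast,spool,tile] B=[tube,disk,rod,grate] C=[keg]
Tick 2: prefer B, take tube from B; A=[flask,ingot,mast,spool,tile] B=[disk,rod,grate] C=[keg,tube]
Tick 3: prefer A, take flask from A; A=[ingot,mast,spool,tile] B=[disk,rod,grate] C=[keg,tube,flask]
Tick 4: prefer B, take disk from B; A=[ingot,mast,spool,tile] B=[rod,grate] C=[keg,tube,flask,disk]

Answer: B disk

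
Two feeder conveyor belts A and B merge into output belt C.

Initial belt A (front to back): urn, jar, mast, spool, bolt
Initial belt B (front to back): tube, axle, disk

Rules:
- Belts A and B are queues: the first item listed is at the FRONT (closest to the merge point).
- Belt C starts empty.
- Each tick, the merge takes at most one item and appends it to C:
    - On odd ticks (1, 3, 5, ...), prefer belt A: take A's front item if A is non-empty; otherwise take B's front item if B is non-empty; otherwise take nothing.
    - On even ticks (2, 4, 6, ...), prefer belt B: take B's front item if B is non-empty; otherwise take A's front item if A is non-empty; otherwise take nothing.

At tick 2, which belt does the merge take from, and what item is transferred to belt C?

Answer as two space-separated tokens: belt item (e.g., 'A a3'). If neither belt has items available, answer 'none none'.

Tick 1: prefer A, take urn from A; A=[jar,mast,spool,bolt] B=[tube,axle,disk] C=[urn]
Tick 2: prefer B, take tube from B; A=[jar,mast,spool,bolt] B=[axle,disk] C=[urn,tube]

Answer: B tube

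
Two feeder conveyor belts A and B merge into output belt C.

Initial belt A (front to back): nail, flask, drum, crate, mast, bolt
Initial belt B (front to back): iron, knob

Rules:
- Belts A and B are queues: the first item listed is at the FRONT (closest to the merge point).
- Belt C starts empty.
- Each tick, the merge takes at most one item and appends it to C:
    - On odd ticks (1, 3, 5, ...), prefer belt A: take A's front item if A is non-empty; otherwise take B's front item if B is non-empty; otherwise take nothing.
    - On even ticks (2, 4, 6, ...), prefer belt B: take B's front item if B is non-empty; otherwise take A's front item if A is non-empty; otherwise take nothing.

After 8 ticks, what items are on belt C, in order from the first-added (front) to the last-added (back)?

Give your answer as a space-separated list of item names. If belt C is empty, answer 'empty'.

Tick 1: prefer A, take nail from A; A=[flask,drum,crate,mast,bolt] B=[iron,knob] C=[nail]
Tick 2: prefer B, take iron from B; A=[flask,drum,crate,mast,bolt] B=[knob] C=[nail,iron]
Tick 3: prefer A, take flask from A; A=[drum,crate,mast,bolt] B=[knob] C=[nail,iron,flask]
Tick 4: prefer B, take knob from B; A=[drum,crate,mast,bolt] B=[-] C=[nail,iron,flask,knob]
Tick 5: prefer A, take drum from A; A=[crate,mast,bolt] B=[-] C=[nail,iron,flask,knob,drum]
Tick 6: prefer B, take crate from A; A=[mast,bolt] B=[-] C=[nail,iron,flask,knob,drum,crate]
Tick 7: prefer A, take mast from A; A=[bolt] B=[-] C=[nail,iron,flask,knob,drum,crate,mast]
Tick 8: prefer B, take bolt from A; A=[-] B=[-] C=[nail,iron,flask,knob,drum,crate,mast,bolt]

Answer: nail iron flask knob drum crate mast bolt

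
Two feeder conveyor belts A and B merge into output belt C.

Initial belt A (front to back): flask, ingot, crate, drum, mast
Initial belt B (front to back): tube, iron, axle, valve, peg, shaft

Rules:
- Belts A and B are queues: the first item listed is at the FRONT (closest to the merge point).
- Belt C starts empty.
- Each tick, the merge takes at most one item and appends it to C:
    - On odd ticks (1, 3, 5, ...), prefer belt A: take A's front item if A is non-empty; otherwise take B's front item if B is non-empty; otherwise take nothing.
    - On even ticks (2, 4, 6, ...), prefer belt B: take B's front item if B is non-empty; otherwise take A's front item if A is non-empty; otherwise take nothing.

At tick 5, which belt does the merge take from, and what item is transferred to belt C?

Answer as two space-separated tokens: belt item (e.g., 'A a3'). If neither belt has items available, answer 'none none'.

Tick 1: prefer A, take flask from A; A=[ingot,crate,drum,mast] B=[tube,iron,axle,valve,peg,shaft] C=[flask]
Tick 2: prefer B, take tube from B; A=[ingot,crate,drum,mast] B=[iron,axle,valve,peg,shaft] C=[flask,tube]
Tick 3: prefer A, take ingot from A; A=[crate,drum,mast] B=[iron,axle,valve,peg,shaft] C=[flask,tube,ingot]
Tick 4: prefer B, take iron from B; A=[crate,drum,mast] B=[axle,valve,peg,shaft] C=[flask,tube,ingot,iron]
Tick 5: prefer A, take crate from A; A=[drum,mast] B=[axle,valve,peg,shaft] C=[flask,tube,ingot,iron,crate]

Answer: A crate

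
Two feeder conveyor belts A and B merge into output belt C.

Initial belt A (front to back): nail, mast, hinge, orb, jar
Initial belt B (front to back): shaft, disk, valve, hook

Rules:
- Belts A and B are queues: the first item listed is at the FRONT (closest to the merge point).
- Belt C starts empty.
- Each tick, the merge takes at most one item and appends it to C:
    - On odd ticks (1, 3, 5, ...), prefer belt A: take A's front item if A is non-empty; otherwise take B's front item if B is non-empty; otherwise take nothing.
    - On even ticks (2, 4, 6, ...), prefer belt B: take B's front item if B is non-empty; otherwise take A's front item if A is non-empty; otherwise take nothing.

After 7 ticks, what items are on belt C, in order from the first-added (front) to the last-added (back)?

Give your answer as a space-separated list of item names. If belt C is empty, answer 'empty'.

Tick 1: prefer A, take nail from A; A=[mast,hinge,orb,jar] B=[shaft,disk,valve,hook] C=[nail]
Tick 2: prefer B, take shaft from B; A=[mast,hinge,orb,jar] B=[disk,valve,hook] C=[nail,shaft]
Tick 3: prefer A, take mast from A; A=[hinge,orb,jar] B=[disk,valve,hook] C=[nail,shaft,mast]
Tick 4: prefer B, take disk from B; A=[hinge,orb,jar] B=[valve,hook] C=[nail,shaft,mast,disk]
Tick 5: prefer A, take hinge from A; A=[orb,jar] B=[valve,hook] C=[nail,shaft,mast,disk,hinge]
Tick 6: prefer B, take valve from B; A=[orb,jar] B=[hook] C=[nail,shaft,mast,disk,hinge,valve]
Tick 7: prefer A, take orb from A; A=[jar] B=[hook] C=[nail,shaft,mast,disk,hinge,valve,orb]

Answer: nail shaft mast disk hinge valve orb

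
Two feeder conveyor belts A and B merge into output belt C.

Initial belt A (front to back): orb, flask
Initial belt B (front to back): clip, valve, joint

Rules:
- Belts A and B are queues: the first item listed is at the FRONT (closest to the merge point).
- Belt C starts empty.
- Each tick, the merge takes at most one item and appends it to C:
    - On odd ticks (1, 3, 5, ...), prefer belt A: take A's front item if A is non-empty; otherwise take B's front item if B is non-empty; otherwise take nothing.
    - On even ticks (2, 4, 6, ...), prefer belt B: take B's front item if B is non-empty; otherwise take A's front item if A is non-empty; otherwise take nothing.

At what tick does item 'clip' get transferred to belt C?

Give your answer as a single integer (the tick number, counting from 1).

Tick 1: prefer A, take orb from A; A=[flask] B=[clip,valve,joint] C=[orb]
Tick 2: prefer B, take clip from B; A=[flask] B=[valve,joint] C=[orb,clip]

Answer: 2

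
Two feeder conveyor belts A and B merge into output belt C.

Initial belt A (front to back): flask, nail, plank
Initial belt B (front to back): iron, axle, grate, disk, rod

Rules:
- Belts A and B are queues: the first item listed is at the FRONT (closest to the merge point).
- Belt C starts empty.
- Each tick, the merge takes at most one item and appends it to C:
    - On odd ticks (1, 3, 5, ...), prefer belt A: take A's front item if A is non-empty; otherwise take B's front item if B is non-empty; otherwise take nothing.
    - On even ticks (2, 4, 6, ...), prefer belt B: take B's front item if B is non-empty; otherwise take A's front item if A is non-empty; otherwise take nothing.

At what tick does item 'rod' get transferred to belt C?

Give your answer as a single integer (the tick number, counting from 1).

Tick 1: prefer A, take flask from A; A=[nail,plank] B=[iron,axle,grate,disk,rod] C=[flask]
Tick 2: prefer B, take iron from B; A=[nail,plank] B=[axle,grate,disk,rod] C=[flask,iron]
Tick 3: prefer A, take nail from A; A=[plank] B=[axle,grate,disk,rod] C=[flask,iron,nail]
Tick 4: prefer B, take axle from B; A=[plank] B=[grate,disk,rod] C=[flask,iron,nail,axle]
Tick 5: prefer A, take plank from A; A=[-] B=[grate,disk,rod] C=[flask,iron,nail,axle,plank]
Tick 6: prefer B, take grate from B; A=[-] B=[disk,rod] C=[flask,iron,nail,axle,plank,grate]
Tick 7: prefer A, take disk from B; A=[-] B=[rod] C=[flask,iron,nail,axle,plank,grate,disk]
Tick 8: prefer B, take rod from B; A=[-] B=[-] C=[flask,iron,nail,axle,plank,grate,disk,rod]

Answer: 8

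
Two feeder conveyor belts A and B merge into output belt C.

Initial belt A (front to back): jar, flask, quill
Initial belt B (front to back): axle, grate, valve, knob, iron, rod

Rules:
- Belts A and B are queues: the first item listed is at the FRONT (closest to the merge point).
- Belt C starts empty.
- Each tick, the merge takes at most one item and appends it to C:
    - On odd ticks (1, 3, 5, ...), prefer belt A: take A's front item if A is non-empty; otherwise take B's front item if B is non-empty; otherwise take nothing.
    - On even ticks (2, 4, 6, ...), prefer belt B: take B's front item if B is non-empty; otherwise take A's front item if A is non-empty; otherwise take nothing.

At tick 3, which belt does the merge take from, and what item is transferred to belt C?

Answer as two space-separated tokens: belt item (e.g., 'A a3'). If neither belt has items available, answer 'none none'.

Tick 1: prefer A, take jar from A; A=[flask,quill] B=[axle,grate,valve,knob,iron,rod] C=[jar]
Tick 2: prefer B, take axle from B; A=[flask,quill] B=[grate,valve,knob,iron,rod] C=[jar,axle]
Tick 3: prefer A, take flask from A; A=[quill] B=[grate,valve,knob,iron,rod] C=[jar,axle,flask]

Answer: A flask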